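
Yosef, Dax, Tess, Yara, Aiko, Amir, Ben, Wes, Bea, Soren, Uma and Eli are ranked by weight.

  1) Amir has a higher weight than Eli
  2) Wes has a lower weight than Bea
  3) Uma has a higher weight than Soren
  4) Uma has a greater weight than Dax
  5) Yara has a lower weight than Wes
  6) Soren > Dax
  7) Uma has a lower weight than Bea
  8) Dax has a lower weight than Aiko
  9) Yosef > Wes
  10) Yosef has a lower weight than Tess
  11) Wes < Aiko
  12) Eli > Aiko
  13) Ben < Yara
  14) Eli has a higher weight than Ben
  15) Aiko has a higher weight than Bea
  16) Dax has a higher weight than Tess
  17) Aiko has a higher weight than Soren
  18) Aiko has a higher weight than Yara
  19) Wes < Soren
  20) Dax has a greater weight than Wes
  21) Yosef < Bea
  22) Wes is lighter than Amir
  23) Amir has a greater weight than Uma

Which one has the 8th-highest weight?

Tess

Piecing the relations together gives one ordering: Ben < Yara < Wes < Yosef < Tess < Dax < Soren < Uma < Bea < Aiko < Eli < Amir.
Counting 8 from the largest end gives Tess.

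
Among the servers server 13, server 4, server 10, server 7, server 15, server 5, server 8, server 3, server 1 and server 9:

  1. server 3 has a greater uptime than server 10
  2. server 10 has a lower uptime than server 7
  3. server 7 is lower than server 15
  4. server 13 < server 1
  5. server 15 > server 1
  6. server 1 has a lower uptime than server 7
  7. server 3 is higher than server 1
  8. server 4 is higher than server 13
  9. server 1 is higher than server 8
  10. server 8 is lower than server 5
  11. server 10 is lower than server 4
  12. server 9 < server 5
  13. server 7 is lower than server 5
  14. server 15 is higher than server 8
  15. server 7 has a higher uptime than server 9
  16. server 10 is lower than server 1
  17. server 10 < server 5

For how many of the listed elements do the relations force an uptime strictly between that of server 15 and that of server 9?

The relations place server 9 below server 15. An element lies strictly between them when it is forced above server 9 and also forced below server 15.
Above server 9: {server 7, server 5}. Below server 15: {server 10, server 13, server 8, server 1, server 7}.
Intersection: {server 7} — 1.

1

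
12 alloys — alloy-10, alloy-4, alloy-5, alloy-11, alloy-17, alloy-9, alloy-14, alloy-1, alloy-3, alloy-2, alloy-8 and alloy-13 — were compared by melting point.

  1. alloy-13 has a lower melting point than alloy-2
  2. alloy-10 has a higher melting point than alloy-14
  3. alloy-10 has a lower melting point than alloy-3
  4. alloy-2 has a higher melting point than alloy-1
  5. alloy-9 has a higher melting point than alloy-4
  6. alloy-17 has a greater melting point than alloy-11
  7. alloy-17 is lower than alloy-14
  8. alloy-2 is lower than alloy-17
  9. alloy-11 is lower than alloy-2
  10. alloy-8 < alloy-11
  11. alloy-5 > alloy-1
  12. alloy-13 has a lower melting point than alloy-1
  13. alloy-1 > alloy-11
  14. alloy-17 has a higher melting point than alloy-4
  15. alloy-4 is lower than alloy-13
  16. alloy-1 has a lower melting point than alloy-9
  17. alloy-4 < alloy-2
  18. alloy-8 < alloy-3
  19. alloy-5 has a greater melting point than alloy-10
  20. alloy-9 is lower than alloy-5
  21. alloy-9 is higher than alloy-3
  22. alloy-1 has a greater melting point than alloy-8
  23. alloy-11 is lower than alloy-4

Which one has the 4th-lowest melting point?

Chaining the given pairs: alloy-8 < alloy-11 < alloy-4 < alloy-13 < alloy-1 < alloy-2 < alloy-17 < alloy-14 < alloy-10 < alloy-3 < alloy-9 < alloy-5.
The 4th smallest is alloy-13.

alloy-13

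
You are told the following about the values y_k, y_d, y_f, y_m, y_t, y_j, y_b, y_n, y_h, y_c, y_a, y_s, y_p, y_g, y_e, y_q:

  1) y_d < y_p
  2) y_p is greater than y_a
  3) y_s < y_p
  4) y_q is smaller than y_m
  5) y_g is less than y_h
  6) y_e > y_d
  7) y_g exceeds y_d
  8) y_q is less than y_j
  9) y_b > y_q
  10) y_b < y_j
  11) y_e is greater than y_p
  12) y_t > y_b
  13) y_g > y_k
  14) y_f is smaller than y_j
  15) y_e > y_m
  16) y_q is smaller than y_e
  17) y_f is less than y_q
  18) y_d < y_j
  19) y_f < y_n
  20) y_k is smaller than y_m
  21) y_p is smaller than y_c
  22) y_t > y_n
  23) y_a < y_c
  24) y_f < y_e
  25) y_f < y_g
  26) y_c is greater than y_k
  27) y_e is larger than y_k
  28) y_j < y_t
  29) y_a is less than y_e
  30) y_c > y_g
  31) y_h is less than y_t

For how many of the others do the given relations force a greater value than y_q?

The elements the relations force above y_q are y_m, y_e, y_b, y_j, y_t — no chain reaches any other.
That is 5.

5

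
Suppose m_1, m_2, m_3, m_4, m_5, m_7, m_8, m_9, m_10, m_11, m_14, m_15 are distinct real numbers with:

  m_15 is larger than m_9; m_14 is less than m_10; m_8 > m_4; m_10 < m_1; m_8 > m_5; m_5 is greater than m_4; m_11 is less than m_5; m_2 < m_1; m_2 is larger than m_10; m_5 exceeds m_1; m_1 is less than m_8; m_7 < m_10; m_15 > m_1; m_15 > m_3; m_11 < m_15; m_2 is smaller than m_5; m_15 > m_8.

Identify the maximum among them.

Chaining downward from m_15: directly below it, m_11, m_1, m_9, m_3, m_8; then m_10, m_2, m_4, m_5; then m_14, m_7.
That covers every other element, and nothing is given above m_15, so m_15 is the maximum.

m_15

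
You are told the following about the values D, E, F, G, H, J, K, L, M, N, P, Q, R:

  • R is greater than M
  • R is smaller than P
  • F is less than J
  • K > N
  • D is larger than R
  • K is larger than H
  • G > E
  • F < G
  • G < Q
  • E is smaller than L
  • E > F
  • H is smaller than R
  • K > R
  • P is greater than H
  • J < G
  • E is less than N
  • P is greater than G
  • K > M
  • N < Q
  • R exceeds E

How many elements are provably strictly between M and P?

1

Chaining upward from M reaches: R, D, K.
Chaining downward from P reaches: F, E, J, H, R, G.
Strictly between M and P are those in both lists: R — 1 element.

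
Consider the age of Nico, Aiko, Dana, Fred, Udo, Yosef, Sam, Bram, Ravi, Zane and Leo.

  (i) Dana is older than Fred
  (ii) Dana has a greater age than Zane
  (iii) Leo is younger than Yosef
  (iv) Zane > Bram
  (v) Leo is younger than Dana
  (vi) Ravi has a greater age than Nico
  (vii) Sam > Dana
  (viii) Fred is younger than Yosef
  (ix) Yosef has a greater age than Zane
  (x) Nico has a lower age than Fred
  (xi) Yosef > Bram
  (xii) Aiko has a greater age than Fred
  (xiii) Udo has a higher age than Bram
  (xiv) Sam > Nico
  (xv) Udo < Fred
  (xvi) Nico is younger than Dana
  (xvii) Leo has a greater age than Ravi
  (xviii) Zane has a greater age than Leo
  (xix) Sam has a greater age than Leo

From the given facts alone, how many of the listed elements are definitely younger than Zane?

The elements the relations force below Zane are Bram, Nico, Ravi, Leo — no chain reaches any other.
That is 4.

4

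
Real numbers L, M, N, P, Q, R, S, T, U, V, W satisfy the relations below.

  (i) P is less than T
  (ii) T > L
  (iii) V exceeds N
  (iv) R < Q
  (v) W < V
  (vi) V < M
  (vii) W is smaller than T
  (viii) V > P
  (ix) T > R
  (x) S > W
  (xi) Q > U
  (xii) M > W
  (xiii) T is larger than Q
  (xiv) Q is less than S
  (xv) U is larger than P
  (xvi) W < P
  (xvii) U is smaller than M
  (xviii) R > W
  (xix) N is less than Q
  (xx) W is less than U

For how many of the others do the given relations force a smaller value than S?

The elements the relations force below S are W, P, U, R, N, Q — no chain reaches any other.
That is 6.

6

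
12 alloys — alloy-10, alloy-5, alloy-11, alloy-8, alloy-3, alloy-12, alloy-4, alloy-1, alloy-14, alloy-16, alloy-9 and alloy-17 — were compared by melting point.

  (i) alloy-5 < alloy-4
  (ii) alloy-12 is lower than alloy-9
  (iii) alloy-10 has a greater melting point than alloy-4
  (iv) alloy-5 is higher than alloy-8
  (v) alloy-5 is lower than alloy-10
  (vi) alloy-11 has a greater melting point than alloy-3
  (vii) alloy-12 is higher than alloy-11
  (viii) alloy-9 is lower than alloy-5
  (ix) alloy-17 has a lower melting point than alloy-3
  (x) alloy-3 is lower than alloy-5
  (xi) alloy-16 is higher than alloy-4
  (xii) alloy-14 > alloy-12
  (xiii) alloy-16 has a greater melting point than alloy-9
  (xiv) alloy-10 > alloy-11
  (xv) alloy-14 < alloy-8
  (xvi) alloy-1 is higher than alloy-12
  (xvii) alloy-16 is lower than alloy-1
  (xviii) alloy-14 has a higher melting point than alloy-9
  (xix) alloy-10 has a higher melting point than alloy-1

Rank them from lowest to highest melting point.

Each adjacent pair is fixed by a given relation: alloy-17 < alloy-3; alloy-3 < alloy-11; alloy-11 < alloy-12; alloy-12 < alloy-9; alloy-9 < alloy-14; alloy-14 < alloy-8; alloy-8 < alloy-5; alloy-5 < alloy-4; alloy-4 < alloy-16; alloy-16 < alloy-1; alloy-1 < alloy-10. Chaining them end to end gives the full order.

alloy-17 < alloy-3 < alloy-11 < alloy-12 < alloy-9 < alloy-14 < alloy-8 < alloy-5 < alloy-4 < alloy-16 < alloy-1 < alloy-10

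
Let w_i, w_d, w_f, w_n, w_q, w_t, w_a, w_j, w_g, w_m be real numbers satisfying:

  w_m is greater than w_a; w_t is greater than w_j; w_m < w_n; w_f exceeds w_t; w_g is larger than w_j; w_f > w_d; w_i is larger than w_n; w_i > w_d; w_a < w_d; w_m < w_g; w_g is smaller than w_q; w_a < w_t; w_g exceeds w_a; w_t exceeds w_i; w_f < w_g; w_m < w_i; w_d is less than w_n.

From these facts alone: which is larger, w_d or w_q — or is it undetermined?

w_d < w_n and w_n < w_i give w_d < w_i.
Then w_i < w_t extends the chain to w_t.
With w_t < w_f: w_d < w_n < w_i < w_t < w_f.
Then w_f < w_g extends the chain to w_g.
With w_g < w_q: w_d < w_n < w_i < w_t < w_f < w_g < w_q.
So w_q is larger.

w_q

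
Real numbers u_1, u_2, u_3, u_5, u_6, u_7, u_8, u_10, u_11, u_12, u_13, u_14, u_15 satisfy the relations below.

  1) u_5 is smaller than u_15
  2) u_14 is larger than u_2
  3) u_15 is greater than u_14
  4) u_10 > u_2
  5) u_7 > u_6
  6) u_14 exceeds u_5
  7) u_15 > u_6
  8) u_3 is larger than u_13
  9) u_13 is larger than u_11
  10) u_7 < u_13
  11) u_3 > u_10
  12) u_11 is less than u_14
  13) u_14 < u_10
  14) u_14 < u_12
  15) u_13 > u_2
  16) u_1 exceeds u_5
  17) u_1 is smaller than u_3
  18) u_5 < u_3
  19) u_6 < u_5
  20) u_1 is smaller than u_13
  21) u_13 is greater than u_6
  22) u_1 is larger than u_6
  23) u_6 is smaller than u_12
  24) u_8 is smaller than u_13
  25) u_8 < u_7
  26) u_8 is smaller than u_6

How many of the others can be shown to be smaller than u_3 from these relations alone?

From u_3 the given relations immediately reach u_5, u_1, u_10, u_13.
From those, u_8, u_2, u_11, u_6, u_14, u_7 — 10 in total.
Nothing else is reachable below u_3; 10 in all.

10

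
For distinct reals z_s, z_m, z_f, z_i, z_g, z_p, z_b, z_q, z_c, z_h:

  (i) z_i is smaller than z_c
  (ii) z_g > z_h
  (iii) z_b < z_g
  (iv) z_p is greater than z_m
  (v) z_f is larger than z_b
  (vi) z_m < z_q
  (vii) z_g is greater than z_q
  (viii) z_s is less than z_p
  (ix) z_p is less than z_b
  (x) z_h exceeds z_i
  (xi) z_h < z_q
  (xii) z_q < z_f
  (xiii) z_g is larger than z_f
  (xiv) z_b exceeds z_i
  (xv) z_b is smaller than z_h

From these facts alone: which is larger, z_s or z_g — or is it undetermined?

z_g

z_s < z_p and z_p < z_b give z_s < z_b.
With z_b < z_h: z_s < z_p < z_b < z_h.
Then z_h < z_q extends the chain to z_q.
Then z_q < z_f extends the chain to z_f.
With z_f < z_g: z_s < z_p < z_b < z_h < z_q < z_f < z_g.
So z_g is larger.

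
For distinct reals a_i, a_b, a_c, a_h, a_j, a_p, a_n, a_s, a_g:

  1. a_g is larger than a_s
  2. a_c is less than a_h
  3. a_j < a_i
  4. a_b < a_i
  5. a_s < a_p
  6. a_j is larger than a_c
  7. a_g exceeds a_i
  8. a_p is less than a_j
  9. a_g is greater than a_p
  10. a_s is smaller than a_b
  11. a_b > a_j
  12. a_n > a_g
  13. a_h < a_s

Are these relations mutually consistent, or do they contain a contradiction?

consistent

The single ordering a_c < a_h < a_s < a_p < a_j < a_b < a_i < a_g < a_n satisfies every listed relation, so no contradiction arises.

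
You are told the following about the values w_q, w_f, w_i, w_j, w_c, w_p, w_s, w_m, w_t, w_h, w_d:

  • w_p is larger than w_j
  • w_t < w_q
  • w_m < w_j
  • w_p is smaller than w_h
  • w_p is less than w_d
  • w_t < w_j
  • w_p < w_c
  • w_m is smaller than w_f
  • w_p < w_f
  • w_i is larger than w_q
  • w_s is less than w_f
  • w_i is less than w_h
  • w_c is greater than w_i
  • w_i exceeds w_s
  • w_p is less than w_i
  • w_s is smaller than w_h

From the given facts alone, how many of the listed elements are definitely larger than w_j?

From w_j the given relations immediately reach w_p.
From those, w_d, w_i, w_c, w_f, w_h — 6 in total.
No other element is forced above w_j by the given relations, so the count is 6.

6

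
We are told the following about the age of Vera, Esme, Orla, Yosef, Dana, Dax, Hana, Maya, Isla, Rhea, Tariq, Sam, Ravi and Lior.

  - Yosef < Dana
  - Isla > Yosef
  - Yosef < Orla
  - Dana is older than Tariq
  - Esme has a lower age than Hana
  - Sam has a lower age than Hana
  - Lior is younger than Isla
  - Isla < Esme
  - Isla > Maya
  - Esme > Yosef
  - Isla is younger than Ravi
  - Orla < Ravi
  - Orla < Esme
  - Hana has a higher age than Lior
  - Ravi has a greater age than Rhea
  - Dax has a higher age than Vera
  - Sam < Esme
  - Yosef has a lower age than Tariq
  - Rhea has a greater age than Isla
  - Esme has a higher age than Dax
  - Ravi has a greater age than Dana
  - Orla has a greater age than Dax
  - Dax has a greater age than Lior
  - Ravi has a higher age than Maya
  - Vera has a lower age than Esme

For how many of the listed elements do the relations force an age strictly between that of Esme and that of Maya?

Chaining upward from Maya reaches: Isla, Rhea, Ravi, Hana.
Chaining downward from Esme reaches: Yosef, Lior, Vera, Sam, Dax, Orla, Isla.
Strictly between Maya and Esme are those in both lists: Isla — 1 element.

1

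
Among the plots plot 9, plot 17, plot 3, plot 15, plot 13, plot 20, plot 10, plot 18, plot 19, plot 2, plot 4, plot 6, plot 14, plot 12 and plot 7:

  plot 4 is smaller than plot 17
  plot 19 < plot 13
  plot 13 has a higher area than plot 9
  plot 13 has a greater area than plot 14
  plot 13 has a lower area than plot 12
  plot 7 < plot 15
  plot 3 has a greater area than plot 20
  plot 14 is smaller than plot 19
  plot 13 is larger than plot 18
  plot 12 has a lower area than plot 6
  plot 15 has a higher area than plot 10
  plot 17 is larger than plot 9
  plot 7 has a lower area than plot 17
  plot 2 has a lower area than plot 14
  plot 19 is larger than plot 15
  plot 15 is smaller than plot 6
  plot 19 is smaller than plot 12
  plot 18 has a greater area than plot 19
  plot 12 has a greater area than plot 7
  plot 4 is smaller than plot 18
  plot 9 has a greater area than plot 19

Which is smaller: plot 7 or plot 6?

plot 7

plot 7 < plot 15 < plot 19 < plot 9 < plot 13 < plot 12 < plot 6, by transitivity through plot 15, plot 19, plot 9, plot 13, plot 12.
So plot 7 < plot 6; plot 7 is the smaller of the two.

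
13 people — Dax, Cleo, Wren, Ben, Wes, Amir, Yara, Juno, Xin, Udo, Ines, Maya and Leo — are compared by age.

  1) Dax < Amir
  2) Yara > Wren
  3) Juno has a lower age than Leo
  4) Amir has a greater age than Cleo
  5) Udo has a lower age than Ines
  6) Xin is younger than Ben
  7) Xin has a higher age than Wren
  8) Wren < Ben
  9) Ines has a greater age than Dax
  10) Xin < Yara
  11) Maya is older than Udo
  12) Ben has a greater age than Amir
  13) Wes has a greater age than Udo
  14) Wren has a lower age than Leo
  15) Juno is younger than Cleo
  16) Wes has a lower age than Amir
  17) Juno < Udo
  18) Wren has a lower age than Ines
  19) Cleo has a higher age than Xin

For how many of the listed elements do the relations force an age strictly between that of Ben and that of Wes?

The relations place Wes below Ben. An element lies strictly between them when it is forced above Wes and also forced below Ben.
Above Wes: {Amir}. Below Ben: {Wren, Juno, Udo, Xin, Dax, Cleo, Amir}.
Intersection: {Amir} — 1.

1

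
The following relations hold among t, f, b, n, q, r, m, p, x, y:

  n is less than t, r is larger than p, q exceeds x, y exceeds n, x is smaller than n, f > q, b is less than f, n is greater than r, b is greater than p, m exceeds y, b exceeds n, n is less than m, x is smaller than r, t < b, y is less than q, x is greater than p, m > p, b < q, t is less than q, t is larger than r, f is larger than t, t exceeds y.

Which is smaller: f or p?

p

p < x < r < n < y < t < q < f, by transitivity through x, r, n, y, t, q.
So p < f; p is the smaller of the two.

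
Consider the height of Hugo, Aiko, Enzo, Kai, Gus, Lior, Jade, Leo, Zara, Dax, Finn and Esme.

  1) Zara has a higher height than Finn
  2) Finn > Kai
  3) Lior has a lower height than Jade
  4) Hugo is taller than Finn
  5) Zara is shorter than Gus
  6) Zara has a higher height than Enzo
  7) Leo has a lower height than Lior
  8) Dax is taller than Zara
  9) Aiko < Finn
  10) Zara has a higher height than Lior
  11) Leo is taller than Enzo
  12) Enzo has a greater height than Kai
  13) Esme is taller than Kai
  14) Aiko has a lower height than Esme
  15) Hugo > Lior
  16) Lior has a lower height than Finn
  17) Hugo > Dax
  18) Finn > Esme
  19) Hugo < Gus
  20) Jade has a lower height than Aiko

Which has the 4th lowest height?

The consecutive relations fix a unique order: Kai < Enzo < Leo < Lior < Jade < Aiko < Esme < Finn < Zara < Dax < Hugo < Gus.
The 4th smallest is Lior.

Lior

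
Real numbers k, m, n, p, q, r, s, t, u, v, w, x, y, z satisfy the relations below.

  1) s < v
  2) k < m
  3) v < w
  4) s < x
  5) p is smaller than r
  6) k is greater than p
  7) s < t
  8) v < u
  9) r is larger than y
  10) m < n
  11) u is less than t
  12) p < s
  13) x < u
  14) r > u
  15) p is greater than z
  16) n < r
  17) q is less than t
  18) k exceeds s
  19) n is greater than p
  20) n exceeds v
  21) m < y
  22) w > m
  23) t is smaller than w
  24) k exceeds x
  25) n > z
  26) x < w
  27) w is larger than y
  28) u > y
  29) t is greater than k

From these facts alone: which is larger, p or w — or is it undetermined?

p < s and s < x give p < x.
With x < k: p < s < x < k.
With k < m: p < s < x < k < m.
With m < y: p < s < x < k < m < y.
Then y < u extends the chain to u.
Then u < t extends the chain to t.
Then t < w extends the chain to w.
So w is larger.

w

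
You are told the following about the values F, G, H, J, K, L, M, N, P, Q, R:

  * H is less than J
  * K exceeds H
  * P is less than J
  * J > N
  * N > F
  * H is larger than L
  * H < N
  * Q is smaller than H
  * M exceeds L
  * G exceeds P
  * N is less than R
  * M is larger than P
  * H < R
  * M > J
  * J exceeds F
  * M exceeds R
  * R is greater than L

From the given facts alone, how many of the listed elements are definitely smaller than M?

Directly below M: L, P, R, J.
One step further: F, H, N (7 so far).
One step further: Q (8 so far).
Nothing else is reachable below M; 8 in all.

8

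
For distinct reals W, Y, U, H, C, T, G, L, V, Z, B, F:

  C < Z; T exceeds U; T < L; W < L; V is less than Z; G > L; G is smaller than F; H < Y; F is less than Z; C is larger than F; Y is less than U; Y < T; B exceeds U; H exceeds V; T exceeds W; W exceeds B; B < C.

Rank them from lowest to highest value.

V < H < Y < U < B < W < T < L < G < F < C < Z

Nothing is placed below V, so it is least; from there V < H; H < Y; Y < U; U < B; B < W; W < T; T < L; L < G; G < F; F < C; C < Z, each given directly.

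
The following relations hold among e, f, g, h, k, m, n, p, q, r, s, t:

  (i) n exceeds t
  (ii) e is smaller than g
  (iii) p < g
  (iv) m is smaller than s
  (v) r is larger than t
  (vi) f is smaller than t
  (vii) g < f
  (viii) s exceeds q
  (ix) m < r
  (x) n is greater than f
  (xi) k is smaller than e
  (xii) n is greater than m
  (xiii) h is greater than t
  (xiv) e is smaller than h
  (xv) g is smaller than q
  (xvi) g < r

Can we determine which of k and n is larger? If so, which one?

k < e and e < g give k < g.
Then g < f extends the chain to f.
Then f < t extends the chain to t.
With t < n: k < e < g < f < t < n.
So n is larger.

n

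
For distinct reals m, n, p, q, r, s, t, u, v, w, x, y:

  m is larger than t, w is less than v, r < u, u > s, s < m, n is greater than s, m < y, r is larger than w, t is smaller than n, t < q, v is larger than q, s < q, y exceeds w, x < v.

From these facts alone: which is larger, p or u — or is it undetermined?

Following every chain through u: below u we get w, r, s.
p is not reached, and no chain runs the other way from p to u.
So the given relations leave the order of u and p undetermined.

undetermined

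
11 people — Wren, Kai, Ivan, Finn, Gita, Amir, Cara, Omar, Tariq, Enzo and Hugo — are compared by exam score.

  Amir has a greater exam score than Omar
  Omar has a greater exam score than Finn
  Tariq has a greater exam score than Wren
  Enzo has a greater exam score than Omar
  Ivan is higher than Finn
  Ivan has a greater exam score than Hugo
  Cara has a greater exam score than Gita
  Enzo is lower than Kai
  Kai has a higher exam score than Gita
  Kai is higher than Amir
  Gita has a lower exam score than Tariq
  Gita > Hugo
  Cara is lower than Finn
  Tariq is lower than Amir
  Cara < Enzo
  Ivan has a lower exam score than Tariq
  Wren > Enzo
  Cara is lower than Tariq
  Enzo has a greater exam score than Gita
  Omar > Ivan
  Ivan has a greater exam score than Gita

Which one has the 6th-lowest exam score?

The consecutive relations fix a unique order: Hugo < Gita < Cara < Finn < Ivan < Omar < Enzo < Wren < Tariq < Amir < Kai.
Counting 6 from the smallest end gives Omar.

Omar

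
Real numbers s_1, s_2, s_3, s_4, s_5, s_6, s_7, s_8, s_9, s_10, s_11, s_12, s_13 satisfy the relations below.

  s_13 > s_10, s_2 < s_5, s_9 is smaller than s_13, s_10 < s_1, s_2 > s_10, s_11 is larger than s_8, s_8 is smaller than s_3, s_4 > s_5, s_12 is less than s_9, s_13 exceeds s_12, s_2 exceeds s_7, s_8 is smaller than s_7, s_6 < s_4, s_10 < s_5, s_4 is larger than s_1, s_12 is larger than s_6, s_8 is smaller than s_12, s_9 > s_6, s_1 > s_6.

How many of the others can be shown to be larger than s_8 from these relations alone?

9

From s_8 the given relations immediately reach s_3, s_11, s_7, s_12.
From those, s_2, s_9, s_13 — 7 in total.
From those, s_5 — 8 in total.
From those, s_4 — 9 in total.
Nothing else is reachable above s_8; 9 in all.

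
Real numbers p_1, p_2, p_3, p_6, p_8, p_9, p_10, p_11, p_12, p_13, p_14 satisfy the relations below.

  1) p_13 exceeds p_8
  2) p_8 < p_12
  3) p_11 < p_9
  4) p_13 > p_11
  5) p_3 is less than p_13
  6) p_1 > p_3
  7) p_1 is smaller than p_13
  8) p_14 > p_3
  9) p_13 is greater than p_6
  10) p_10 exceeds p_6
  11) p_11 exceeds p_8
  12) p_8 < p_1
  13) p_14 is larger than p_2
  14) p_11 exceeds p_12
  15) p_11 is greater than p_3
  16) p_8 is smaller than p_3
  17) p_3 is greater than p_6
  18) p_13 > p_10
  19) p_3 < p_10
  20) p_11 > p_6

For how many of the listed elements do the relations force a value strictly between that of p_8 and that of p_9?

3

Chaining upward from p_8 reaches: p_12, p_3, p_11, p_10, p_14, p_1, p_13.
Chaining downward from p_9 reaches: p_6, p_12, p_3, p_11.
Strictly between p_8 and p_9 are those in both lists: p_12, p_3, p_11 — 3 elements.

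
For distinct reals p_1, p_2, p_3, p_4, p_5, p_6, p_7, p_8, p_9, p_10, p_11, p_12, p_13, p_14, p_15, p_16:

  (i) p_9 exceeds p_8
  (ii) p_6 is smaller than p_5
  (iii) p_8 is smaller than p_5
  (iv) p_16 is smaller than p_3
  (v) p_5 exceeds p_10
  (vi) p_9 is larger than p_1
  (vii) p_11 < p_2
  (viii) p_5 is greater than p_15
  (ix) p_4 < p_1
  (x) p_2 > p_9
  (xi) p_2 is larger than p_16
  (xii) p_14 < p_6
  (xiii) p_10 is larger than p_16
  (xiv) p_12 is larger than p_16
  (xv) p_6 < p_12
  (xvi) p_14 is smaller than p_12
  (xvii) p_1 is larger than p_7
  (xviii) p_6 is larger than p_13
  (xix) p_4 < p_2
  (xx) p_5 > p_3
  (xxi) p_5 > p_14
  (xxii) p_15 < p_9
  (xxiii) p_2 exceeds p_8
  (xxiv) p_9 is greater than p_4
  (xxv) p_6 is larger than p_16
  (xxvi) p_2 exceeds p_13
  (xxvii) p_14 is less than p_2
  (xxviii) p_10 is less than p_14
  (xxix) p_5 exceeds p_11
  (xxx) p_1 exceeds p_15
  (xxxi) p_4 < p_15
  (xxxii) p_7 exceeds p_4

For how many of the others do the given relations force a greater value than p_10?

5

Directly above p_10: p_14, p_5.
One step further: p_6, p_2, p_12 (5 so far).
Nothing else is reachable above p_10; 5 in all.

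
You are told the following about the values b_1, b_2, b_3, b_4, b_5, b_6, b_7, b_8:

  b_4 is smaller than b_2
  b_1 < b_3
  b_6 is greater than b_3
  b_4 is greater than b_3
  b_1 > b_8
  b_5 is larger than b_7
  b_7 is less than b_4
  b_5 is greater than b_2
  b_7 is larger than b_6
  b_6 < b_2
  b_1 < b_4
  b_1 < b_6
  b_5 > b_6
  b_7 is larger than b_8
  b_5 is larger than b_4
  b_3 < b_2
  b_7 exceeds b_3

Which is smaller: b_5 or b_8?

b_8 < b_1 and b_1 < b_3 give b_8 < b_3.
Then b_3 < b_6 extends the chain to b_6.
With b_6 < b_7: b_8 < b_1 < b_3 < b_6 < b_7.
Then b_7 < b_4 extends the chain to b_4.
Then b_4 < b_2 extends the chain to b_2.
Then b_2 < b_5 extends the chain to b_5.
So b_8 < b_5; b_8 is the smaller of the two.

b_8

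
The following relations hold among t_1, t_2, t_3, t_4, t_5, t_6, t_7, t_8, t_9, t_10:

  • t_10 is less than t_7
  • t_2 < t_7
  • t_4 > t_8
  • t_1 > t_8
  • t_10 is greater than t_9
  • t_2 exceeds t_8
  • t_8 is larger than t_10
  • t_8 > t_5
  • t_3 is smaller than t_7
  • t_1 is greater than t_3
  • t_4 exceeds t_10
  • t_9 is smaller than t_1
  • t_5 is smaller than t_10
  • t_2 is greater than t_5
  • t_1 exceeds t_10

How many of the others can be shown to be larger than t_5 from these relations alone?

6

The elements the relations force above t_5 are t_10, t_8, t_2, t_4, t_1, t_7 — no chain reaches any other.
That is 6.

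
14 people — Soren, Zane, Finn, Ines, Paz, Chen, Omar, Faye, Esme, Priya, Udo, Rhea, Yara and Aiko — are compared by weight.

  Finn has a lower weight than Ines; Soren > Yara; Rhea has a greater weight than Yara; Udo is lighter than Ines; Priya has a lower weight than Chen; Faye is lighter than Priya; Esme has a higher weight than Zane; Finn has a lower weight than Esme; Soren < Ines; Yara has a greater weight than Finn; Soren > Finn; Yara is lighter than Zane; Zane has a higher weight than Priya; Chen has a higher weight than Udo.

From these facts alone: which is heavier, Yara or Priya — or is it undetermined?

undetermined

Following every chain through Priya: above Priya we get Zane, Esme, Chen; below Priya we get Faye.
Yara is not reached, and no chain runs the other way from Yara to Priya.
So the given relations leave the order of Priya and Yara undetermined.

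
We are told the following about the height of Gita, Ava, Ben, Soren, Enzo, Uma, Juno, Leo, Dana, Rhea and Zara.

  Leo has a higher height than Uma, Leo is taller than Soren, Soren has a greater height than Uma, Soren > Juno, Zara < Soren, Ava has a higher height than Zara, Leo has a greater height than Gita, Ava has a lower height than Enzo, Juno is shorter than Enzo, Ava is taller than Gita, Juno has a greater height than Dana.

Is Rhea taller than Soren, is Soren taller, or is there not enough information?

Following every chain through Rhea: nothing is chained to Rhea.
Soren is not reached, and no chain runs the other way from Soren to Rhea.
So the given relations leave the order of Rhea and Soren undetermined.

undetermined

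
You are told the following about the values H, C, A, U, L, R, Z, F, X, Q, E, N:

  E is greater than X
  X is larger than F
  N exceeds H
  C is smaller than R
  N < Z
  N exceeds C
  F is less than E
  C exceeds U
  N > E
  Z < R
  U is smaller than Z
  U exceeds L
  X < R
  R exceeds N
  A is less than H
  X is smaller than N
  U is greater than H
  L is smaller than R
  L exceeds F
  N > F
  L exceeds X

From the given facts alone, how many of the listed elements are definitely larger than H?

5

The elements the relations force above H are U, C, N, Z, R — no chain reaches any other.
That is 5.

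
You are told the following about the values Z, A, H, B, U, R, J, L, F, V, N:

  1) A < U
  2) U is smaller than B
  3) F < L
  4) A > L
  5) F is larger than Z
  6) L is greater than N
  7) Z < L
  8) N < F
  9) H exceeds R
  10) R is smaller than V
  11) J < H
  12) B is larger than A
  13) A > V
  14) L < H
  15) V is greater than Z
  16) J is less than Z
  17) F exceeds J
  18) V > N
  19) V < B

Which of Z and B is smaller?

Z

Z < F < L < A < U < B, by transitivity through F, L, A, U.
So Z < B; Z is the smaller of the two.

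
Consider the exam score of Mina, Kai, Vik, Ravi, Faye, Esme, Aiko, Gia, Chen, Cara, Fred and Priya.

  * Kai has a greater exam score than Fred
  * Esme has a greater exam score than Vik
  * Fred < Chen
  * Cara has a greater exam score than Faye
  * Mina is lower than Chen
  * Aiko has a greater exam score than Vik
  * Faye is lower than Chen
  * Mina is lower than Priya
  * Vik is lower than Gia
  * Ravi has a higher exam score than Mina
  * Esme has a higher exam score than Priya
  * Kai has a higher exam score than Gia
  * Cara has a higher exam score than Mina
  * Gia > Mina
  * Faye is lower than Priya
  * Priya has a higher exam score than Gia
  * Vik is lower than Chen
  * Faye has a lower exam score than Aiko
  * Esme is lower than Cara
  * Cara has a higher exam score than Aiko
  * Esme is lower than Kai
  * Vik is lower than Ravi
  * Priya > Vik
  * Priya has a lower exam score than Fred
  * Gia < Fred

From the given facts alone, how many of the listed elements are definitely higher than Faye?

From Faye the given relations immediately reach Priya, Aiko, Chen, Cara.
From those, Fred, Esme — 6 in total.
From those, Kai — 7 in total.
No other element is forced above Faye by the given relations, so the count is 7.

7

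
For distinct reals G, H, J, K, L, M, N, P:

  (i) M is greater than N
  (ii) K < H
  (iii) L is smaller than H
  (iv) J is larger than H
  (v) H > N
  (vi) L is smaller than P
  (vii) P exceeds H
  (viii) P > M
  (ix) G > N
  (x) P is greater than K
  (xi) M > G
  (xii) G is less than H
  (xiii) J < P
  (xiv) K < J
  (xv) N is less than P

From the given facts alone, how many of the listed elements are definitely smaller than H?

4

Directly below H: N, L, G, K.
No other element is forced below H by the given relations, so the count is 4.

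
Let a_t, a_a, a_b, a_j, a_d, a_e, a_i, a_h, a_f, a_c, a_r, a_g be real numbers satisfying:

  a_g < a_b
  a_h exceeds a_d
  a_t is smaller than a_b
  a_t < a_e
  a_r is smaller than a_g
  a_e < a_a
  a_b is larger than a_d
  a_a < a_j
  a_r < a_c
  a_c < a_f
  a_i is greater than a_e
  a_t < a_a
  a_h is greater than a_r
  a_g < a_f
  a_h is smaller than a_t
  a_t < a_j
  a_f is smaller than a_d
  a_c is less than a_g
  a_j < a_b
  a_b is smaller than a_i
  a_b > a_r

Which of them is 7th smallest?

a_t

Chaining the given pairs: a_r < a_c < a_g < a_f < a_d < a_h < a_t < a_e < a_a < a_j < a_b < a_i.
Counting 7 from the smallest end gives a_t.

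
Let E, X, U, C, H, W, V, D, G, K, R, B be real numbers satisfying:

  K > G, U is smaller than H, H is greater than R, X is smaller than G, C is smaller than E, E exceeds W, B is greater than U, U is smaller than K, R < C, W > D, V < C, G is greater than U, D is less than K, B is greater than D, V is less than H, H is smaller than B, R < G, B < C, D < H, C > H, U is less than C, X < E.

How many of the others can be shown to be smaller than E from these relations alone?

9

Directly below E: X, W, C.
One step further: V, D, R, U, H, B (9 so far).
No other element is forced below E by the given relations, so the count is 9.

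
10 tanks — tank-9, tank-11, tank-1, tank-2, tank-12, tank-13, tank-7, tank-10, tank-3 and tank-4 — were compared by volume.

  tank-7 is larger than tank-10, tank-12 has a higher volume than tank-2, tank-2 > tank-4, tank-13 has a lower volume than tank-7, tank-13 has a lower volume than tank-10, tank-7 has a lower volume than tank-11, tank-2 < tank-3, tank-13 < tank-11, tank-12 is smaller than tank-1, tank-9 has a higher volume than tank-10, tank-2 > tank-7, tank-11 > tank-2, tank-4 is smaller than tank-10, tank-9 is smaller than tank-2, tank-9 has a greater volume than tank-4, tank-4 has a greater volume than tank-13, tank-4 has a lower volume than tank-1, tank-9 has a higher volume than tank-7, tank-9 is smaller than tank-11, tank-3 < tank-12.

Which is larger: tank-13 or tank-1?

Following the relations from tank-13: tank-13 < tank-4 < tank-10 < tank-7 < tank-9 < tank-2 < tank-3 < tank-12 < tank-1.
So tank-13 < tank-1; tank-1 is the larger of the two.

tank-1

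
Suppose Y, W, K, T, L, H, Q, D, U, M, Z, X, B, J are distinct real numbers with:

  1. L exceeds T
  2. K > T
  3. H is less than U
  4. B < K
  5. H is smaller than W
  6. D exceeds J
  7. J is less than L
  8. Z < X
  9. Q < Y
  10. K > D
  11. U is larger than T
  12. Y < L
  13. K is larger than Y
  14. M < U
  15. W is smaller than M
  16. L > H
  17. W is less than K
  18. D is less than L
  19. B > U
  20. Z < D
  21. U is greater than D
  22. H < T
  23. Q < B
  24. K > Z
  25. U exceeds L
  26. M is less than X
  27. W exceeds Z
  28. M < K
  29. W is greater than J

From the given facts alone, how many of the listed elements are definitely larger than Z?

The elements the relations force above Z are W, M, D, X, L, U, B, K — no chain reaches any other.
That is 8.

8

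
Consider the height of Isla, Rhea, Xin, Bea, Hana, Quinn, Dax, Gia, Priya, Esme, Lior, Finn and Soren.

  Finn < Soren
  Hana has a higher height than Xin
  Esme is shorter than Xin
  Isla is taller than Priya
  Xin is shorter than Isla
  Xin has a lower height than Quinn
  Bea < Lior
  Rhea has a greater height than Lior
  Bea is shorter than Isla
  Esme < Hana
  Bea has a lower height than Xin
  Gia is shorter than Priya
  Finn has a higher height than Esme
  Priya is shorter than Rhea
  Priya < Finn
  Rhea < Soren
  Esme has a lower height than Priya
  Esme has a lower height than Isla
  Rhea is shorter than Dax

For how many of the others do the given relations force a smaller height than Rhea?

5

The elements the relations force below Rhea are Bea, Lior, Esme, Gia, Priya — no chain reaches any other.
That is 5.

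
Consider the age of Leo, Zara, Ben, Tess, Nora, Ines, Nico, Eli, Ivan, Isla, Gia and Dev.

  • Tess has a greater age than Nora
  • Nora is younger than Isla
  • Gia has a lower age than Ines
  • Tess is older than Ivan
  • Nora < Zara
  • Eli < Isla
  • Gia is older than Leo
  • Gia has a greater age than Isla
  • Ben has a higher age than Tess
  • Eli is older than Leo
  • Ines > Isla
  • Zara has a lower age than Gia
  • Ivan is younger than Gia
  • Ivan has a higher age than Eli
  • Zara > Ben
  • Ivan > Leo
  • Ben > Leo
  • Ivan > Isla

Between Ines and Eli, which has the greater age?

The relevant relations are Eli < Isla; Isla < Ivan; Ivan < Tess; Tess < Ben; Ben < Zara; Zara < Gia; Gia < Ines.
Chaining these gives Eli < Isla < Ivan < Tess < Ben < Zara < Gia < Ines.
So Eli < Ines; Ines is the older of the two.

Ines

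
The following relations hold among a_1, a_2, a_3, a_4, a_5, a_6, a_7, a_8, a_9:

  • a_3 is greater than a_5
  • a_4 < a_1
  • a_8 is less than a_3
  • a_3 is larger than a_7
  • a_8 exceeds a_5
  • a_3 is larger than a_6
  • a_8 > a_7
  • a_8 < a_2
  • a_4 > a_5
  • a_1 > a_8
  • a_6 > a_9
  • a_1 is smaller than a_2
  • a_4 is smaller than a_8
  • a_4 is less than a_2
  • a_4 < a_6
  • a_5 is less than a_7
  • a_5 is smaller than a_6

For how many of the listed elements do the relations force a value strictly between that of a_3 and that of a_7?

The relations place a_7 below a_3. An element lies strictly between them when it is forced above a_7 and also forced below a_3.
Above a_7: {a_8, a_1, a_2}. Below a_3: {a_5, a_4, a_9, a_6, a_8}.
Intersection: {a_8} — 1.

1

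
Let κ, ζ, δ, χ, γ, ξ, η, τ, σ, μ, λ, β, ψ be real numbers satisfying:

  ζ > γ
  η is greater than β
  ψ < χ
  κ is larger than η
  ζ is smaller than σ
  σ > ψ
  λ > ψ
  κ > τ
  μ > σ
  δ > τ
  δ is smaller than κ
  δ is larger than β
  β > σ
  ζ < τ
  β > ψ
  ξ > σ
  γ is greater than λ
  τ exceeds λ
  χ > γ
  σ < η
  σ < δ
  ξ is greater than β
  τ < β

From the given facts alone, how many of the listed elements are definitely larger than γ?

From γ the given relations immediately reach ζ, χ.
From those, τ, σ — 4 in total.
From those, μ, β, ξ, η, δ, κ — 10 in total.
No other element is forced above γ by the given relations, so the count is 10.

10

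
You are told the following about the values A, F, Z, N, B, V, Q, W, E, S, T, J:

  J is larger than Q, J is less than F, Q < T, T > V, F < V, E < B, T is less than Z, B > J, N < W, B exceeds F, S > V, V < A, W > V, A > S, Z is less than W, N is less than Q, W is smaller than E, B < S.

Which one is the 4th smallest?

F

Chaining the given pairs: N < Q < J < F < V < T < Z < W < E < B < S < A.
Counting 4 from the smallest end gives F.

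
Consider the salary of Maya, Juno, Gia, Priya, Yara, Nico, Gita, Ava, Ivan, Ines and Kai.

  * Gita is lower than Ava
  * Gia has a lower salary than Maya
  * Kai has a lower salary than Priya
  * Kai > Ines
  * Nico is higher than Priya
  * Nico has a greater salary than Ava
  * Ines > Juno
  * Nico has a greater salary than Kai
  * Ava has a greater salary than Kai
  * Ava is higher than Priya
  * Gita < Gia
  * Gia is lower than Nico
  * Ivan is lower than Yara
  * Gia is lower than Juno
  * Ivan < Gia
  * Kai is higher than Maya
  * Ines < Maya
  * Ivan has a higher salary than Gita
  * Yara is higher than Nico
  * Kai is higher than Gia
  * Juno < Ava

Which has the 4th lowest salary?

Juno

The consecutive relations fix a unique order: Gita < Ivan < Gia < Juno < Ines < Maya < Kai < Priya < Ava < Nico < Yara.
Counting 4 from the smallest end gives Juno.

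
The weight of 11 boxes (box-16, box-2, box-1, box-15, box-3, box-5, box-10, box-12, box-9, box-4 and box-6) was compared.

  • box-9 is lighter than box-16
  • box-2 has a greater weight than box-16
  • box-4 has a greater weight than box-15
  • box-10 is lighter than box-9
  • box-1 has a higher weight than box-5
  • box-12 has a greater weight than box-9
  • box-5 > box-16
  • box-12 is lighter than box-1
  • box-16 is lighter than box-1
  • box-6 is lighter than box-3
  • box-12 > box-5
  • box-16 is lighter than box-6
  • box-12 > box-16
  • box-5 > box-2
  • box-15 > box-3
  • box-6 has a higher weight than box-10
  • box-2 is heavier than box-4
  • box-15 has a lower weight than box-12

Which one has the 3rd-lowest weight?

box-16

Piecing the relations together gives one ordering: box-10 < box-9 < box-16 < box-6 < box-3 < box-15 < box-4 < box-2 < box-5 < box-12 < box-1.
Counting 3 from the smallest end gives box-16.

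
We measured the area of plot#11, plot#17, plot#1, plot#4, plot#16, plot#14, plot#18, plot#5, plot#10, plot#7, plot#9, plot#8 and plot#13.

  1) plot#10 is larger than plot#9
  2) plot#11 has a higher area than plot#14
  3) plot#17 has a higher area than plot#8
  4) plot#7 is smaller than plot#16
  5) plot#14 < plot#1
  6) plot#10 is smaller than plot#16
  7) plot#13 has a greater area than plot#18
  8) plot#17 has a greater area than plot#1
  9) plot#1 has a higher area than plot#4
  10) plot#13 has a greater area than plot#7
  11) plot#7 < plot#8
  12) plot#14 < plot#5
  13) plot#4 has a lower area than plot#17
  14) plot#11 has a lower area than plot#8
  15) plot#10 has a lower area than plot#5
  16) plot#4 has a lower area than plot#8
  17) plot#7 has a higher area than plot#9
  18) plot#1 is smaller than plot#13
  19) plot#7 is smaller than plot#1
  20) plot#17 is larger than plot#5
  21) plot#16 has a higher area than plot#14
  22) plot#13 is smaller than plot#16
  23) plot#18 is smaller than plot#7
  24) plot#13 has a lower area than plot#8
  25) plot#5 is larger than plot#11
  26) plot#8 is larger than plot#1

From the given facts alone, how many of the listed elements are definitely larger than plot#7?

5

The elements the relations force above plot#7 are plot#1, plot#13, plot#8, plot#16, plot#17 — no chain reaches any other.
That is 5.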